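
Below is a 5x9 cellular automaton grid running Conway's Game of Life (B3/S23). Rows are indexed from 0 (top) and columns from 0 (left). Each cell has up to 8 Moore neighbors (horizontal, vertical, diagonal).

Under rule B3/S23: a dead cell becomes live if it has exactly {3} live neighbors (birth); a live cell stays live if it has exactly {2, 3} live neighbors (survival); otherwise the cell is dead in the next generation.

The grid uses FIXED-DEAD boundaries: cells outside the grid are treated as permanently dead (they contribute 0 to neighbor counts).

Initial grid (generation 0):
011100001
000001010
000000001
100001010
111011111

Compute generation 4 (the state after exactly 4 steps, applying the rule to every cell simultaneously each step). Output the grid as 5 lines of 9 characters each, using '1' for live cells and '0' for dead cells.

Simulating step by step:
Generation 0 (given above): 18 live cells
Generation 1: 15 live cells
001000000
001000011
000000011
100011000
110011011
Generation 2: 14 live cells
000000000
000000011
000000111
110011000
110011100
Generation 3: 12 live cells
000000000
000000101
000001101
110010000
110010100
Generation 4: 12 live cells
(generation 4 grid is the final answer)

Answer: 000000000
000001100
000001100
110010110
110001000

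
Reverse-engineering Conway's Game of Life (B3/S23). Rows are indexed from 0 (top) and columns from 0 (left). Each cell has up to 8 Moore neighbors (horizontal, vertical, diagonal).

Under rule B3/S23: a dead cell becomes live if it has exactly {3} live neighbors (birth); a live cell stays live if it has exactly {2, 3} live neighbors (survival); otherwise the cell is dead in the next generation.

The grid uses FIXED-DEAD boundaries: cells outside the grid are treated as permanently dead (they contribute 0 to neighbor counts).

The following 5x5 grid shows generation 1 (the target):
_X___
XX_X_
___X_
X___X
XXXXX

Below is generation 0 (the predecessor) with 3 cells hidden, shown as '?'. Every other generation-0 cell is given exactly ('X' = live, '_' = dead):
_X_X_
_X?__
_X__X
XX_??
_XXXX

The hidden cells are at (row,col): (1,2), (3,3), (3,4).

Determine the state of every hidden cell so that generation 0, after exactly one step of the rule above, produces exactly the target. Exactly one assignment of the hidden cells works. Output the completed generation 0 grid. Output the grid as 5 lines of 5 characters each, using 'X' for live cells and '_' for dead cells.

Answer: _X_X_
_XX__
_X__X
XX__X
_XXXX

Derivation:
Hidden generation-0 cells (in order): (1,2), (3,3), (3,4).
A hidden cell only influences target cells in its own 3x3 neighborhood. Try each of the 2^3 = 8 assignments, step the completed generation 0 forward once under B3/S23, and compare with the target:
  (1,2)=_ (3,3)=_ (3,4)=_ -> step gives (0,1)='_' but target has 'X' -> reject
  (1,2)=_ (3,3)=_ (3,4)=X -> step gives (0,1)='_' but target has 'X' -> reject
  (1,2)=_ (3,3)=X (3,4)=_ -> step gives (0,1)='_' but target has 'X' -> reject
  (1,2)=_ (3,3)=X (3,4)=X -> step gives (0,1)='_' but target has 'X' -> reject
  (1,2)=X (3,3)=_ (3,4)=_ -> step gives (2,3)='_' but target has 'X' -> reject
  (1,2)=X (3,3)=_ (3,4)=X -> step reproduces the target at every cell -> ACCEPT
  (1,2)=X (3,3)=X (3,4)=_ -> step gives (3,4)='_' but target has 'X' -> reject
  (1,2)=X (3,3)=X (3,4)=X -> step gives (2,3)='_' but target has 'X' -> reject
Unique solution: (1,2)=live, (3,3)=dead, (3,4)=live.
Check: live-neighbor counts of every cell in the completed generation 0:
22411
33432
44431
34553
33332
Applying B3/S23 to generation 0 with these counts gives:
_X___
XX_X_
___X_
X___X
XXXXX
which matches the target exactly.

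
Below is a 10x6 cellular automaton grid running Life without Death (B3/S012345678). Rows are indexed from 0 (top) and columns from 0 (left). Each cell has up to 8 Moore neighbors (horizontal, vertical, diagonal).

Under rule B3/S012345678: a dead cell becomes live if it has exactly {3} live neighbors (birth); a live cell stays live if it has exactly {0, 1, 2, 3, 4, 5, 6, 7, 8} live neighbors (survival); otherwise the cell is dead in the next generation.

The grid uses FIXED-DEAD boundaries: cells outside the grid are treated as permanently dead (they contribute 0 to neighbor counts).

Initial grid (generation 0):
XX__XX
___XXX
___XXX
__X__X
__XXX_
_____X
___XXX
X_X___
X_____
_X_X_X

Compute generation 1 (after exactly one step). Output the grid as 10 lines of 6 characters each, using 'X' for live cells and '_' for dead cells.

Simulating step by step:
Generation 0 (given above): 25 live cells
Generation 1: 34 live cells
(generation 1 grid is the final answer)

Answer: XX_XXX
__XXXX
__XXXX
__X__X
__XXXX
__X__X
___XXX
XXXXX_
X_X___
_X_X_X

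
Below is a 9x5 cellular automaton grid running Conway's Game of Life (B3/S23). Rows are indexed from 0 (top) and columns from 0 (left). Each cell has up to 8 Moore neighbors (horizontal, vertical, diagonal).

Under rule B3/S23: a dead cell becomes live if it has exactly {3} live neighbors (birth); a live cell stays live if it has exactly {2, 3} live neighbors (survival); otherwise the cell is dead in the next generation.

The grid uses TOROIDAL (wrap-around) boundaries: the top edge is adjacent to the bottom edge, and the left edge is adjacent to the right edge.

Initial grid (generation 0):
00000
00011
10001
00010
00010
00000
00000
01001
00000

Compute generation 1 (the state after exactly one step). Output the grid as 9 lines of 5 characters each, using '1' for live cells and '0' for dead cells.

Simulating step by step:
Generation 0 (given above): 8 live cells
Generation 1: 5 live cells
(generation 1 grid is the final answer)

Answer: 00000
10011
10000
00010
00000
00000
00000
00000
00000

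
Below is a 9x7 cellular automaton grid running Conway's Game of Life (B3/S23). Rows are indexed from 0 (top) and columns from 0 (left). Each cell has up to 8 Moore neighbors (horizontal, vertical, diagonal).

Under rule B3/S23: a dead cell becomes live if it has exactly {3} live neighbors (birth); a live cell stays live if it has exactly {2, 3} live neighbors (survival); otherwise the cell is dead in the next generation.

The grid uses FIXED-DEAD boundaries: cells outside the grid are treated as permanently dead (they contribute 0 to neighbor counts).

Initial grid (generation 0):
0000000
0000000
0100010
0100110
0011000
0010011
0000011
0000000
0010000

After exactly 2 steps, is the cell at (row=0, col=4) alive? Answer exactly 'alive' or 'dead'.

Answer: dead

Derivation:
Simulating step by step:
Generation 0 (given above): 13 live cells
Generation 1: 17 live cells
0000000
0000000
0000110
0101110
0111001
0011111
0000011
0000000
0000000
Generation 2: 9 live cells
0000000
0000000
0001010
0100001
0100001
0100000
0001001
0000000
0000000

Cell (0,4) at generation 2: 0 -> dead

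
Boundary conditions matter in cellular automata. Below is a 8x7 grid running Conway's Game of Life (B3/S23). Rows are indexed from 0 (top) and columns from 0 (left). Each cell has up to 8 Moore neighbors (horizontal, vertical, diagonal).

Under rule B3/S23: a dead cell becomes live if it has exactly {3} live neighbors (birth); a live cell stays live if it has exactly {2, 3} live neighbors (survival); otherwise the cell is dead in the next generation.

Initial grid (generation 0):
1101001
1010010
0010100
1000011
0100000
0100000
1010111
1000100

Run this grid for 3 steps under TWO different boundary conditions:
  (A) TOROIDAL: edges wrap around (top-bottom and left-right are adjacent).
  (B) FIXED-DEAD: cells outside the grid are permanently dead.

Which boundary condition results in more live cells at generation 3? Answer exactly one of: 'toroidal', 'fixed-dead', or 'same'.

Under TOROIDAL boundary, generation 3:
0011000
0110000
0000100
0110100
0000100
0110000
1001000
1110000
Population = 16

Under FIXED-DEAD boundary, generation 3:
0011100
1000110
0000001
1000110
0000010
0000100
0100011
0000100
Population = 16

Comparison: toroidal=16, fixed-dead=16 -> same

Answer: same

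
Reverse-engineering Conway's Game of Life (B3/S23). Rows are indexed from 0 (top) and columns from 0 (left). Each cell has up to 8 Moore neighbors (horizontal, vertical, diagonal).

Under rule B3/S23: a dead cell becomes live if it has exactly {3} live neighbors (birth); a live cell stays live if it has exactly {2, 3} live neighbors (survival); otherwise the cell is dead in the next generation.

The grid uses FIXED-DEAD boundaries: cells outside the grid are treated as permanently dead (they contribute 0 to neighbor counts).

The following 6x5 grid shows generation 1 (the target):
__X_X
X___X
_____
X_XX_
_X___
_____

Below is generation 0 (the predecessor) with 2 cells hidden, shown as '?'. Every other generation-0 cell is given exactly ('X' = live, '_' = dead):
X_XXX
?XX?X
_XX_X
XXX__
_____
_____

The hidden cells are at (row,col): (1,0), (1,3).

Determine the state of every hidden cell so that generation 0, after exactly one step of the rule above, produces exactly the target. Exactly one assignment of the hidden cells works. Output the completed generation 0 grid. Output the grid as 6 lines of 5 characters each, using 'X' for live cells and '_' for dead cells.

Hidden generation-0 cells (in order): (1,0), (1,3).
A hidden cell only influences target cells in its own 3x3 neighborhood. Try each of the 2^2 = 4 assignments, step the completed generation 0 forward once under B3/S23, and compare with the target:
  (1,0)=_ (1,3)=_ -> step reproduces the target at every cell -> ACCEPT
  (1,0)=_ (1,3)=X -> step gives (0,2)='_' but target has 'X' -> reject
  (1,0)=X (1,3)=_ -> step gives (0,0)='X' but target has '_' -> reject
  (1,0)=X (1,3)=X -> step gives (0,0)='X' but target has '_' -> reject
Unique solution: (1,0)=dead, (1,3)=dead.
Check: live-neighbor counts of every cell in the completed generation 0:
14342
35573
46551
24331
23210
00000
Applying B3/S23 to generation 0 with these counts gives:
__X_X
X___X
_____
X_XX_
_X___
_____
which matches the target exactly.

Answer: X_XXX
_XX_X
_XX_X
XXX__
_____
_____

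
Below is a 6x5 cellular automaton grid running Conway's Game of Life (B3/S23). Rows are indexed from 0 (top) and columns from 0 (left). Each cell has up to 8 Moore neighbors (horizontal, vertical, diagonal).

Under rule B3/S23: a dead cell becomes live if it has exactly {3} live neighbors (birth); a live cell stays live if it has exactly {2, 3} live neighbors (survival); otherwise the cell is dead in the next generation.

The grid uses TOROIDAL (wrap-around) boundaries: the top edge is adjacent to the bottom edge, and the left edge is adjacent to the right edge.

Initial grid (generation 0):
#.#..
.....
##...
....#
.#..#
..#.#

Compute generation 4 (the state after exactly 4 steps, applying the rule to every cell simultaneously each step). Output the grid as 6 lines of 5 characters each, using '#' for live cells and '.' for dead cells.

Answer: .....
.....
..###
#.###
....#
.....

Derivation:
Simulating step by step:
Generation 0 (given above): 9 live cells
Generation 1: 9 live cells
.#.#.
#....
#....
.#..#
....#
..#.#
Generation 2: 16 live cells
#####
##..#
##..#
....#
....#
#.#.#
Generation 3: 6 live cells
.....
.....
.#.#.
...##
....#
..#..
Generation 4: 8 live cells
(generation 4 grid is the final answer)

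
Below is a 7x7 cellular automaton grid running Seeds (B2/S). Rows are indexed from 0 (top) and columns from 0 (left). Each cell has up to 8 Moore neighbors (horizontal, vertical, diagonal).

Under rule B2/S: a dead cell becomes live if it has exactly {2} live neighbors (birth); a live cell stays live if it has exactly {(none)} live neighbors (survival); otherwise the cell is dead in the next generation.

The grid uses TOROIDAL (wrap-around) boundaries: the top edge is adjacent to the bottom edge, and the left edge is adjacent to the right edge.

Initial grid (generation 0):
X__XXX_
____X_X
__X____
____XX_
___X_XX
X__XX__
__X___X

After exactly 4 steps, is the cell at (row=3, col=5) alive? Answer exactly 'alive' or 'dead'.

Answer: alive

Derivation:
Simulating step by step:
Generation 0 (given above): 17 live cells
Generation 1: 10 live cells
_XX____
XXX____
______X
__X____
X_X____
_X_____
_______
Generation 2: 11 live cells
___X___
___X__X
___X___
X__X__X
___X___
X_X____
X______
Generation 3: 11 live cells
X_X_X_X
_______
_____X_
_______
____X__
___X__X
__XX__X
Generation 4: 9 live cells
_______
XX_XX__
_______
____XX_
___X_X_
X______
_______

Cell (3,5) at generation 4: 1 -> alive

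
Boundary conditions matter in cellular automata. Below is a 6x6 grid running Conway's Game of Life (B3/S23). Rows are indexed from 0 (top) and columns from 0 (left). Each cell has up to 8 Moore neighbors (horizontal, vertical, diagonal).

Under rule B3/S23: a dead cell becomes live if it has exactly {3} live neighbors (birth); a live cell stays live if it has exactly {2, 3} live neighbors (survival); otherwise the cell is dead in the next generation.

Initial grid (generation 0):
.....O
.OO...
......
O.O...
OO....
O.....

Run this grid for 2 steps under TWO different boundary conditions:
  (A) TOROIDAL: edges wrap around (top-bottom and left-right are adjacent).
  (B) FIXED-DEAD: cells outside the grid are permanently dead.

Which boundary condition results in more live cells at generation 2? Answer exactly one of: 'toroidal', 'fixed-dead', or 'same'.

Answer: toroidal

Derivation:
Under TOROIDAL boundary, generation 2:
.O...O
.O....
......
OO...O
......
......
Population = 6

Under FIXED-DEAD boundary, generation 2:
......
......
......
.O....
O.....
OO....
Population = 4

Comparison: toroidal=6, fixed-dead=4 -> toroidal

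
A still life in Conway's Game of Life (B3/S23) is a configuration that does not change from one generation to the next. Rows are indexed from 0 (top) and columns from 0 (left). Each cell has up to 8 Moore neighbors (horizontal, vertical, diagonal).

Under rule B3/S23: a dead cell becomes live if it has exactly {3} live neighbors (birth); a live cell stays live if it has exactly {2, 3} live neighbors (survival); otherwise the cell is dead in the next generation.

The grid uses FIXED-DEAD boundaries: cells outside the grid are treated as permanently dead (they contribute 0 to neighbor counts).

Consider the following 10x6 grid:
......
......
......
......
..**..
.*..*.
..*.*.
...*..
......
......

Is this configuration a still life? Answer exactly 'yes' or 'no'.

Compute generation 1 and compare to generation 0 (given above):
Generation 1:
......
......
......
......
..**..
.*..*.
..*.*.
...*..
......
......
The grids are IDENTICAL -> still life.

Answer: yes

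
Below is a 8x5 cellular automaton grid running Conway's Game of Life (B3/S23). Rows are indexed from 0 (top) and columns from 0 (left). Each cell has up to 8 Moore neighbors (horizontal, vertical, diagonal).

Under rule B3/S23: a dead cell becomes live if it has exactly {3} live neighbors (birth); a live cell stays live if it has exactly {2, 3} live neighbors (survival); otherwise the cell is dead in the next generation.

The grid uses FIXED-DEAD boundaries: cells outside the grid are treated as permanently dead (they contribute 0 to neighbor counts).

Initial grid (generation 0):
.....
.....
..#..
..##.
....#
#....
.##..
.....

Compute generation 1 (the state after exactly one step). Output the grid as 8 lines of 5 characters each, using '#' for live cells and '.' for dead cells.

Simulating step by step:
Generation 0 (given above): 7 live cells
Generation 1: 7 live cells
(generation 1 grid is the final answer)

Answer: .....
.....
..##.
..##.
...#.
.#...
.#...
.....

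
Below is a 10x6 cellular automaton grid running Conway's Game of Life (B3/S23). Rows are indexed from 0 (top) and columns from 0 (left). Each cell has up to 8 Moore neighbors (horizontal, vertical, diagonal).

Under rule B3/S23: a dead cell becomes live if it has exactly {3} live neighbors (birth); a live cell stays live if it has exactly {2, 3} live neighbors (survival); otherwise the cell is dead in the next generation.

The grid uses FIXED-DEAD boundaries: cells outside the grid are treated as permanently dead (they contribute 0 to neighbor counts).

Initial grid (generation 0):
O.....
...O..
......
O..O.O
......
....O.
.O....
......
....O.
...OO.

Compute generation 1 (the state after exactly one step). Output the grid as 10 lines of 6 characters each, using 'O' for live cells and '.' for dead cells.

Simulating step by step:
Generation 0 (given above): 10 live cells
Generation 1: 6 live cells
(generation 1 grid is the final answer)

Answer: ......
......
....O.
......
....O.
......
......
......
...OO.
...OO.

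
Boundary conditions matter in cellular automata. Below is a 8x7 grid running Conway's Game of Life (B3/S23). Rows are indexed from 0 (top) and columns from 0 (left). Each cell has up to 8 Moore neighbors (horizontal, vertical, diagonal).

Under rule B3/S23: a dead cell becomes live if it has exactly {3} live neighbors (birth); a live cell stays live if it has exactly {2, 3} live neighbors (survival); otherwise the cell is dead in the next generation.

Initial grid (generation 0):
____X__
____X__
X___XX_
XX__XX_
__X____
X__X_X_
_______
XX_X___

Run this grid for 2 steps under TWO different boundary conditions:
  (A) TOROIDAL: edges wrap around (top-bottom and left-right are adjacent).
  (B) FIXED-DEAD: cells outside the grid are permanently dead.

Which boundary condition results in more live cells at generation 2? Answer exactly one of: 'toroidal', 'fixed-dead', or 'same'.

Answer: toroidal

Derivation:
Under TOROIDAL boundary, generation 2:
___XX__
_______
XX___XX
_____X_
X_XX_X_
____XX_
XX_____
XXX_XX_
Population = 20

Under FIXED-DEAD boundary, generation 2:
_______
__XXX__
XX___X_
_____X_
X_XX_X_
X___X__
_X_____
_X_____
Population = 15

Comparison: toroidal=20, fixed-dead=15 -> toroidal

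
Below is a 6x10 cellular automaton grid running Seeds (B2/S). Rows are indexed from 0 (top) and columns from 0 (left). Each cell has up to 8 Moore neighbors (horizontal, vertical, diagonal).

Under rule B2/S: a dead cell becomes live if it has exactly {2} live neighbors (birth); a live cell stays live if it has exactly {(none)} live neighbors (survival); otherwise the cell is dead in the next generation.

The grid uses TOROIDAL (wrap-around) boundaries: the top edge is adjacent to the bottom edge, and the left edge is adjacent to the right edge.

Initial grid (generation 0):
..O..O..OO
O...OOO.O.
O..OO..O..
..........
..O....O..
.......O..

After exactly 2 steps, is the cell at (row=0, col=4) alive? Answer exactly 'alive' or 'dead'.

Answer: alive

Derivation:
Simulating step by step:
Generation 0 (given above): 16 live cells
Generation 1: 18 live cells
OO.O......
..O.......
.O......O.
.OO.O.OOO.
......O.O.
.OOO.....O
Generation 2: 14 live cells
....O....O
...O.....O
O....OO..O
O..O......
....O.....
....O..OO.

Cell (0,4) at generation 2: 1 -> alive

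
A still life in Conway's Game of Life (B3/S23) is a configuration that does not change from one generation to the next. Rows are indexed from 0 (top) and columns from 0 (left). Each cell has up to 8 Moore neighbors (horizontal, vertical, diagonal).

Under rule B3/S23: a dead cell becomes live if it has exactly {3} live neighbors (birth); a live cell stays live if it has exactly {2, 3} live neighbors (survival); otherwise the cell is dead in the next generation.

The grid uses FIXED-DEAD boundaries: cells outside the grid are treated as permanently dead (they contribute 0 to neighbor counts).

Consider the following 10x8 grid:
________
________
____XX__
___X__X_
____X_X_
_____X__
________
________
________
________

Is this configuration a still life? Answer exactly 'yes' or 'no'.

Compute generation 1 and compare to generation 0 (given above):
Generation 1:
________
________
____XX__
___X__X_
____X_X_
_____X__
________
________
________
________
The grids are IDENTICAL -> still life.

Answer: yes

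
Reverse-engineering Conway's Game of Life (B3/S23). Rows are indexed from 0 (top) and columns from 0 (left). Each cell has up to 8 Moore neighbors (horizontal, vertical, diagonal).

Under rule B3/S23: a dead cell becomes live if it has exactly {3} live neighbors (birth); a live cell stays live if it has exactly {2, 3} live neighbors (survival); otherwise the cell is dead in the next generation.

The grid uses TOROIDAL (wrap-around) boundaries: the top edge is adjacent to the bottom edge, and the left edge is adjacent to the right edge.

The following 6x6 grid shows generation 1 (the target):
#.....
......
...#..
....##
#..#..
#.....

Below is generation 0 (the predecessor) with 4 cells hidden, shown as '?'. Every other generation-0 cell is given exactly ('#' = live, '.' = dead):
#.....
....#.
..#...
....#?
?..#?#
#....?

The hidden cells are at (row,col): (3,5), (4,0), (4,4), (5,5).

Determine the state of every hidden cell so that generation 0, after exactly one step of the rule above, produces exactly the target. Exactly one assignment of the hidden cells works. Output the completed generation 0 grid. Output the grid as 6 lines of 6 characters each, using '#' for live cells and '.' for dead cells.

Hidden generation-0 cells (in order): (3,5), (4,0), (4,4), (5,5).
A hidden cell only influences target cells in its own 3x3 neighborhood. Try each of the 2^4 = 16 assignments, step the completed generation 0 forward once under B3/S23, and compare with the target:
  (3,5)=. (4,0)=. (4,4)=. (5,5)=. -> step gives (0,0)='.' but target has '#' -> reject
  (3,5)=. (4,0)=. (4,4)=. (5,5)=# -> step gives (3,3)='#' but target has '.' -> reject
  (3,5)=. (4,0)=. (4,4)=# (5,5)=. -> step gives (0,0)='.' but target has '#' -> reject
  (3,5)=. (4,0)=. (4,4)=# (5,5)=# -> step reproduces the target at every cell -> ACCEPT
  (3,5)=. (4,0)=# (4,4)=. (5,5)=. -> step gives (0,0)='.' but target has '#' -> reject
  (3,5)=. (4,0)=# (4,4)=. (5,5)=# -> step gives (3,3)='#' but target has '.' -> reject
  (3,5)=. (4,0)=# (4,4)=# (5,5)=. -> step gives (0,0)='.' but target has '#' -> reject
  (3,5)=. (4,0)=# (4,4)=# (5,5)=# -> step gives (3,5)='.' but target has '#' -> reject
  (3,5)=# (4,0)=. (4,4)=. (5,5)=. -> step gives (0,0)='.' but target has '#' -> reject
  (3,5)=# (4,0)=. (4,4)=. (5,5)=# -> step gives (2,4)='#' but target has '.' -> reject
  (3,5)=# (4,0)=. (4,4)=# (5,5)=. -> step gives (0,0)='.' but target has '#' -> reject
  (3,5)=# (4,0)=. (4,4)=# (5,5)=# -> step gives (2,4)='#' but target has '.' -> reject
  (3,5)=# (4,0)=# (4,4)=. (5,5)=. -> step gives (0,0)='.' but target has '#' -> reject
  (3,5)=# (4,0)=# (4,4)=. (5,5)=# -> step gives (2,4)='#' but target has '.' -> reject
  (3,5)=# (4,0)=# (4,4)=# (5,5)=. -> step gives (0,0)='.' but target has '#' -> reject
  (3,5)=# (4,0)=# (4,4)=# (5,5)=# -> step gives (2,4)='#' but target has '.' -> reject
Unique solution: (3,5)=dead, (4,0)=dead, (4,4)=live, (5,5)=live.
Check: live-neighbor counts of every cell in the completed generation 0:
220124
121202
010322
112433
311244
321244
Applying B3/S23 to generation 0 with these counts gives:
#.....
......
...#..
....##
#..#..
#.....
which matches the target exactly.

Answer: #.....
....#.
..#...
....#.
...###
#....#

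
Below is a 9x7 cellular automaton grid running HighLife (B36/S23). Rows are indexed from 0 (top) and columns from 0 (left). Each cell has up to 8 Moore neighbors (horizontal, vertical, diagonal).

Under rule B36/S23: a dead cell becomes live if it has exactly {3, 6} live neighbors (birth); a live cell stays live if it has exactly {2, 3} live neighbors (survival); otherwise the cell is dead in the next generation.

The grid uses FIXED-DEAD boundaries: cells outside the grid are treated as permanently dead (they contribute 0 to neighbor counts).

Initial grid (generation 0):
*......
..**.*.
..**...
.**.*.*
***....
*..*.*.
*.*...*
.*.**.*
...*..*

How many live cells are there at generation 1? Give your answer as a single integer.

Answer: 23

Derivation:
Simulating step by step:
Generation 0 (given above): 25 live cells
Generation 1: 23 live cells
.......
.****..
.....*.
*......
*...**.
**.*...
*.*...*
.*.**.*
..****.
Population at generation 1: 23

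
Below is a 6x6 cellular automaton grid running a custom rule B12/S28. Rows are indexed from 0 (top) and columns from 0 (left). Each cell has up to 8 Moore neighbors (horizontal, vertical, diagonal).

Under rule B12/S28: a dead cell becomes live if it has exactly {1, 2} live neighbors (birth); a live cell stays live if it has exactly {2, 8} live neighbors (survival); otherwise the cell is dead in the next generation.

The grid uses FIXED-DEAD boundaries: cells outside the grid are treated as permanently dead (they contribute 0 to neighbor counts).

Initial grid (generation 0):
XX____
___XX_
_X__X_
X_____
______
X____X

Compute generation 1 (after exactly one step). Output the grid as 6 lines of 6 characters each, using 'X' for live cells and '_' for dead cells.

Simulating step by step:
Generation 0 (given above): 9 live cells
Generation 1: 22 live cells
(generation 1 grid is the final answer)

Answer: __XXXX
___XXX
X_X_XX
_XXXXX
XX__XX
_X__X_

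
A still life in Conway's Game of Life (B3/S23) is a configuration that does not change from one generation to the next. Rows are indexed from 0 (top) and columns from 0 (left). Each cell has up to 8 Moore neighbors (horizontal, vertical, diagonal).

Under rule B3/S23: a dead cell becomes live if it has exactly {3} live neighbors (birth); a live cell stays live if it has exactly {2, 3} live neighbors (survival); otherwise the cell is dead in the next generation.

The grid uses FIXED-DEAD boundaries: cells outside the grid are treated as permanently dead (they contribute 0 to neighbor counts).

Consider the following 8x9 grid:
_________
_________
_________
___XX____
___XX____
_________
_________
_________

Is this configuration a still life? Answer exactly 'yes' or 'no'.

Compute generation 1 and compare to generation 0 (given above):
Generation 1:
_________
_________
_________
___XX____
___XX____
_________
_________
_________
The grids are IDENTICAL -> still life.

Answer: yes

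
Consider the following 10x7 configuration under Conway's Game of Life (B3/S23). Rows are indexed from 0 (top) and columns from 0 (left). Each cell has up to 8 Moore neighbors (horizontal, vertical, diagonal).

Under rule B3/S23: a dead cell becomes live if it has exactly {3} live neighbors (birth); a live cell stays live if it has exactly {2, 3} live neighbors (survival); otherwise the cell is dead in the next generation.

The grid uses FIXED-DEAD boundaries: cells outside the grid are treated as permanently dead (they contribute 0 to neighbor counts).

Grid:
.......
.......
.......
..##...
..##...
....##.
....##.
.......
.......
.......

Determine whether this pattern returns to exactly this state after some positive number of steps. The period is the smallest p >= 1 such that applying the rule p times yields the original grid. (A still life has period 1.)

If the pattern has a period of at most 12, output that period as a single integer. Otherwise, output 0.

Simulating and comparing each generation to the original:
Gen 0 (original, given above): 8 live cells
Gen 1: 6 live cells, differs from original
Gen 2: 8 live cells, MATCHES original -> period = 2

Answer: 2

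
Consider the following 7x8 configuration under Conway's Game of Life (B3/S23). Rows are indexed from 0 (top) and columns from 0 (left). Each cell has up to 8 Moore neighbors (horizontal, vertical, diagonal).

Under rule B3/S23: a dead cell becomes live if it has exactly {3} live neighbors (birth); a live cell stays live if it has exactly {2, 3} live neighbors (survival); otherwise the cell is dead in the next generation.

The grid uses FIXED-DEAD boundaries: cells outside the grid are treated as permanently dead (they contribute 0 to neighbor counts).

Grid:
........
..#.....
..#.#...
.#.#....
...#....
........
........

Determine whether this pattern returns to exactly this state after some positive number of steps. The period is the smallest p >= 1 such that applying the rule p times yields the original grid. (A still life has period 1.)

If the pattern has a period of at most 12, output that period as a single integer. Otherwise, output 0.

Simulating and comparing each generation to the original:
Gen 0 (original, given above): 6 live cells
Gen 1: 6 live cells, differs from original
Gen 2: 6 live cells, MATCHES original -> period = 2

Answer: 2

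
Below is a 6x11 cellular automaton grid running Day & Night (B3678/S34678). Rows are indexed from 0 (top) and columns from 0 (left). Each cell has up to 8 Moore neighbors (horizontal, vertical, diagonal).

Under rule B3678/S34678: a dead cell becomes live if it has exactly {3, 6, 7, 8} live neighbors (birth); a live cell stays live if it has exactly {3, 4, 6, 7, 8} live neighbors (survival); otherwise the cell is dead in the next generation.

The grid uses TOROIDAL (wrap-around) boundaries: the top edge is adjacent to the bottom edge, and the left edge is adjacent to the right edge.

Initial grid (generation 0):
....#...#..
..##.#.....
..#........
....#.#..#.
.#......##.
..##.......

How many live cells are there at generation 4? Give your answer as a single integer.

Simulating step by step:
Generation 0 (given above): 14 live cells
Generation 1: 10 live cells
....#......
...##......
....##.....
........#..
..##.......
........##.
Generation 2: 10 live cells
...#.......
...##......
...##......
...##......
........##.
...#.......
Generation 3: 11 live cells
..##.......
..###......
..#..#.....
...##......
...##......
...........
Generation 4: 16 live cells
..###......
.##.#......
..##.......
..####.....
...##......
..#.#......
Population at generation 4: 16

Answer: 16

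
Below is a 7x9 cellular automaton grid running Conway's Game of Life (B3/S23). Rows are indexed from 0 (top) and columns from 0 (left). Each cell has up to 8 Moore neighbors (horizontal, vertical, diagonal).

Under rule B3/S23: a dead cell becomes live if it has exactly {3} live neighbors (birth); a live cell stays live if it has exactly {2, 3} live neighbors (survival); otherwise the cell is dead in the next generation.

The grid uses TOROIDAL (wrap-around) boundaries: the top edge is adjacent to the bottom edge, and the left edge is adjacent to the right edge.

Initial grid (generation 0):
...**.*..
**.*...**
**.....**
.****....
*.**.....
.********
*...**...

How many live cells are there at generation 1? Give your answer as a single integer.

Answer: 22

Derivation:
Simulating step by step:
Generation 0 (given above): 30 live cells
Generation 1: 22 live cells
.***..**.
.*.**.*..
....*..*.
....*....
*.....***
......***
**......*
Population at generation 1: 22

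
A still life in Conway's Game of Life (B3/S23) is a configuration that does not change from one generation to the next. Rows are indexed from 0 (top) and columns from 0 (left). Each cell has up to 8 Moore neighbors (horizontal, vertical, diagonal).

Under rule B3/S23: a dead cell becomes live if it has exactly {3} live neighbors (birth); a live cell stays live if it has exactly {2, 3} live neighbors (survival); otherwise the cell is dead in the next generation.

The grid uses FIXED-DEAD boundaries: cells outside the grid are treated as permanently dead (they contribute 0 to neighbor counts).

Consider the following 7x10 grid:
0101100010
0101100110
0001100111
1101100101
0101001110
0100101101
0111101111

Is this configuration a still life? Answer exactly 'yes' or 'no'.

Answer: no

Derivation:
Compute generation 1 and compare to generation 0 (given above):
Generation 1:
0001100110
0000010000
1100011001
1100010001
0101000001
1100100001
0111101001
Cell (0,1) differs: gen0=1 vs gen1=0 -> NOT a still life.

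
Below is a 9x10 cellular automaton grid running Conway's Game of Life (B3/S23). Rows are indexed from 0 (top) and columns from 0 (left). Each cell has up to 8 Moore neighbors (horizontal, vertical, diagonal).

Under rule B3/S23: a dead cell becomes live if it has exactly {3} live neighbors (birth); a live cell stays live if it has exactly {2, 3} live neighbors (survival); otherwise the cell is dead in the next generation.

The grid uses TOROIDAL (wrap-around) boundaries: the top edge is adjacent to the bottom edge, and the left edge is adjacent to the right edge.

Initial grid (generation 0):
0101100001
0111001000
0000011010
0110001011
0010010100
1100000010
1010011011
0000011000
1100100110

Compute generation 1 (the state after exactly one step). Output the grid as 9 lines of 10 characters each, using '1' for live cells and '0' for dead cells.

Simulating step by step:
Generation 0 (given above): 35 live cells
Generation 1: 41 live cells
(generation 1 grid is the final answer)

Answer: 0000110111
1101001100
1001011011
0110000011
0010001100
1010010010
1000011010
0000100000
1111101111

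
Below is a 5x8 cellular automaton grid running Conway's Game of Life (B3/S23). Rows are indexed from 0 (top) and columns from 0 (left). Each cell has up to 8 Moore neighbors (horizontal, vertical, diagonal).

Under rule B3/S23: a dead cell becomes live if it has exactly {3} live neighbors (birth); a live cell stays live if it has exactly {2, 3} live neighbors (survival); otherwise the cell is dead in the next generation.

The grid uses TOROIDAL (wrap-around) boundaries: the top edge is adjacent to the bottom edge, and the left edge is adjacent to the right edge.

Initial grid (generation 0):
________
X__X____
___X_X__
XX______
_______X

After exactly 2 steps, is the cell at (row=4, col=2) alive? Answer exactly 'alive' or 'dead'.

Simulating step by step:
Generation 0 (given above): 7 live cells
Generation 1: 7 live cells
________
____X___
XXX_X___
X_______
X_______
Generation 2: 7 live cells
________
_X_X____
XX_X____
X______X
________

Cell (4,2) at generation 2: 0 -> dead

Answer: dead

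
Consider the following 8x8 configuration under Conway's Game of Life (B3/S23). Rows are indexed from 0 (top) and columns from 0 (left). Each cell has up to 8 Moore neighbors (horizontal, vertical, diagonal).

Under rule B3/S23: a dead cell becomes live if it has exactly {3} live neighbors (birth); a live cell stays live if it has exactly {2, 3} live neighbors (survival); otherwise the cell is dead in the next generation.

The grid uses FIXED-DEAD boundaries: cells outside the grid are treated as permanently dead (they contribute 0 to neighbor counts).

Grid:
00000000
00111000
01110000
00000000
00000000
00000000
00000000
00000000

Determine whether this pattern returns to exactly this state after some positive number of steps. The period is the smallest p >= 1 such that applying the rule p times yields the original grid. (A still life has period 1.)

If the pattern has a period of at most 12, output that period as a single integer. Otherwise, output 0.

Simulating and comparing each generation to the original:
Gen 0 (original, given above): 6 live cells
Gen 1: 6 live cells, differs from original
Gen 2: 6 live cells, MATCHES original -> period = 2

Answer: 2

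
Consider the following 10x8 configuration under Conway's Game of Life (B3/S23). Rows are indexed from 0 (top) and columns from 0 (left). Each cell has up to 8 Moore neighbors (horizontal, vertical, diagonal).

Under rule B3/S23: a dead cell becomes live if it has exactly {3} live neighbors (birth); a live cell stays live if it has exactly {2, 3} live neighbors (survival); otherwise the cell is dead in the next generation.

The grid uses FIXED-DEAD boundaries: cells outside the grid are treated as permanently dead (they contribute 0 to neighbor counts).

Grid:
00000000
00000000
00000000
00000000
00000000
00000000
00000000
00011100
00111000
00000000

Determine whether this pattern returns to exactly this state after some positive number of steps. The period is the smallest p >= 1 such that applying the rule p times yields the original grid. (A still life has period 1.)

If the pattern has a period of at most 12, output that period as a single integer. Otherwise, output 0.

Simulating and comparing each generation to the original:
Gen 0 (original, given above): 6 live cells
Gen 1: 6 live cells, differs from original
Gen 2: 6 live cells, MATCHES original -> period = 2

Answer: 2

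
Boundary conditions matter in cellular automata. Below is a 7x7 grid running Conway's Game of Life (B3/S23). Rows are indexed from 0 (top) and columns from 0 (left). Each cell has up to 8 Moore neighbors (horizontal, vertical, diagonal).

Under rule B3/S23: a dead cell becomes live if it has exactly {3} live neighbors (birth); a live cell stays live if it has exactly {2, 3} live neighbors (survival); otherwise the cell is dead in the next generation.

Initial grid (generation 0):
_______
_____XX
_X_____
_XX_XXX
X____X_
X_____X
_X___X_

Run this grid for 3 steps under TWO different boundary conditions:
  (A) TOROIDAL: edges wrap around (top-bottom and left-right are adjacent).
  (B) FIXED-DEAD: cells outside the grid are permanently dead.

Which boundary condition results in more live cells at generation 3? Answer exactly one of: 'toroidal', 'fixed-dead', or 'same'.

Answer: toroidal

Derivation:
Under TOROIDAL boundary, generation 3:
X____XX
____XX_
X_X_XXX
X___XX_
____XXX
XX_XX__
_X___X_
Population = 22

Under FIXED-DEAD boundary, generation 3:
_______
_______
_______
__X_XX_
X_X_XX_
_XXXX__
_______
Population = 11

Comparison: toroidal=22, fixed-dead=11 -> toroidal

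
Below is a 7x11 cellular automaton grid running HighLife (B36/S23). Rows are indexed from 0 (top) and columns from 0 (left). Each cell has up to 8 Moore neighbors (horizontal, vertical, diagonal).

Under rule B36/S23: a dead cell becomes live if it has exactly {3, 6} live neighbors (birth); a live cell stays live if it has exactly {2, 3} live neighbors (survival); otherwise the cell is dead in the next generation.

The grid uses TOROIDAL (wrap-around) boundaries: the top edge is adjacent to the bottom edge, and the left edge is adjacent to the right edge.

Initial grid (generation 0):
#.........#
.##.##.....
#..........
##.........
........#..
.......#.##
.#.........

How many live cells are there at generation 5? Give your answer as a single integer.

Answer: 15

Derivation:
Simulating step by step:
Generation 0 (given above): 14 live cells
Generation 1: 15 live cells
#.#........
.#........#
#.#........
##.........
#.......###
........##.
.........#.
Generation 2: 14 live cells
##........#
..#.......#
..#.......#
.........#.
##......#..
...........
........###
Generation 3: 15 live cells
.#.........
..#......##
.........##
##.......##
...........
#.......#.#
.........##
Generation 4: 13 live cells
#..........
#........##
.#......#..
#........#.
.#.........
#.........#
.........##
Generation 5: 15 live cells
#.........#
##.......##
.#......#..
##.........
.#.........
#........##
.........#.
Population at generation 5: 15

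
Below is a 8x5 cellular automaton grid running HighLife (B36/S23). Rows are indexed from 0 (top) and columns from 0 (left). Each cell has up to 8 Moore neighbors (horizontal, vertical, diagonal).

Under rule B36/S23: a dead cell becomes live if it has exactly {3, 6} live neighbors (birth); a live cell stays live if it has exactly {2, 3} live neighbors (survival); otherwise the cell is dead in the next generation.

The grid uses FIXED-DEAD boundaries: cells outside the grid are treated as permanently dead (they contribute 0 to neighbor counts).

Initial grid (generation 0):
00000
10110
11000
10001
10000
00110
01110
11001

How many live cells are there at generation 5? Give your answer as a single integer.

Answer: 16

Derivation:
Simulating step by step:
Generation 0 (given above): 16 live cells
Generation 1: 14 live cells
00000
10100
10110
10000
01010
00010
10001
11010
Generation 2: 18 live cells
00000
00110
10110
10010
00100
00111
11111
11000
Generation 3: 13 live cells
00000
01110
00001
00010
01101
00001
10001
10010
Generation 4: 13 live cells
00100
00110
00001
00111
00101
01001
00011
00000
Generation 5: 16 live cells
00110
00110
00011
00101
01111
00101
00011
00000
Population at generation 5: 16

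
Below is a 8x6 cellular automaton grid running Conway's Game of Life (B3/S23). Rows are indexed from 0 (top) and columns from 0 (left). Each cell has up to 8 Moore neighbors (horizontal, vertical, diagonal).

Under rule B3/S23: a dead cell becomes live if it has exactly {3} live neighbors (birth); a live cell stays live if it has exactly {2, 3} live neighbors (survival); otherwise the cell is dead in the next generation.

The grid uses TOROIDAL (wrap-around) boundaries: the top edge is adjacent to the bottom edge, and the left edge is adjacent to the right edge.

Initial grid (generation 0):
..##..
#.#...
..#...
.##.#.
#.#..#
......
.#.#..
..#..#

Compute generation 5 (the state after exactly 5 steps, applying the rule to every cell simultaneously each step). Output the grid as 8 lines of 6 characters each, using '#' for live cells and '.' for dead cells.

Answer: .....#
##..#.
......
.#....
......
..#..#
...###
......

Derivation:
Simulating step by step:
Generation 0 (given above): 15 live cells
Generation 1: 17 live cells
..##..
..#...
..#...
#.#..#
#.##.#
###...
..#...
.#..#.
Generation 2: 19 live cells
.###..
.##...
..##..
#.#.##
...##.
#....#
#.##..
.#....
Generation 3: 18 live cells
#..#..
......
#...##
.##..#
.#.#..
###..#
#.#..#
#.....
Generation 4: 18 live cells
......
#...#.
##..##
.###.#
...###
...###
..#...
#.....
Generation 5: 10 live cells
(generation 5 grid is the final answer)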